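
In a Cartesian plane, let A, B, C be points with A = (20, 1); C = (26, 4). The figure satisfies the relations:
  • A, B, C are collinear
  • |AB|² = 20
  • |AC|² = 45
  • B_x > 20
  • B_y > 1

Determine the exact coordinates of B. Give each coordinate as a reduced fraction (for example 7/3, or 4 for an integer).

1. B_x = 24  [[A, B, C are collinear ⇒ 3x-6y-54=0] ∩ [|B−(20, 1)|²=20]]
2. B_y = 3  [[A, B, C are collinear ⇒ 3x-6y-54=0] ∩ [|B−(20, 1)|²=20]]
   so B = (24, 3)

B = (24, 3)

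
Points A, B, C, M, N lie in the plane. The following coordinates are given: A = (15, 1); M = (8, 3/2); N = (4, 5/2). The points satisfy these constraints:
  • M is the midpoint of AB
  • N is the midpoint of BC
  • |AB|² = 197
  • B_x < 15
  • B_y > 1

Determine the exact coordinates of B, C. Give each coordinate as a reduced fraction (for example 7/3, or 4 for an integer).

B = (1, 2)
C = (7, 3)

1. B_x = 1  [B = 2·M−A = 2·(8, 3/2)−(15, 1)]
2. B_y = 2  [B = 2·M−A = 2·(8, 3/2)−(15, 1)]
   so B = (1, 2)
3. C_x = 7  [C = 2·N−B = 2·(4, 5/2)−(1, 2)]
4. C_y = 3  [C = 2·N−B = 2·(4, 5/2)−(1, 2)]
   so C = (7, 3)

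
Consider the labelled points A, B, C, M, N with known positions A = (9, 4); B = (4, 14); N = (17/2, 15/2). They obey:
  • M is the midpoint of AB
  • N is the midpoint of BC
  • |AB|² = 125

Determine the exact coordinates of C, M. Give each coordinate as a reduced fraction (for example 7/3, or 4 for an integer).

1. M_x = 13/2  [2·M = A+B = (9, 4)+(4, 14)]
2. M_y = 9  [2·M = A+B = (9, 4)+(4, 14)]
   so M = (13/2, 9)
3. C_x = 13  [C = 2·N−B = 2·(17/2, 15/2)−(4, 14)]
4. C_y = 1  [C = 2·N−B = 2·(17/2, 15/2)−(4, 14)]
   so C = (13, 1)

C = (13, 1)
M = (13/2, 9)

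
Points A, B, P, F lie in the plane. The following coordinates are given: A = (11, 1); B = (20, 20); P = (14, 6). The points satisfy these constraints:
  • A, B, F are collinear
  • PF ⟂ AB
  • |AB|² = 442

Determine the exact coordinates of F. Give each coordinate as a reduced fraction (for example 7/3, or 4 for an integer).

F = (2980/221, 1380/221)

1. F_x = 2980/221  [[A, B, F are collinear ⇒ -19x+9y+200=0] ∩ [PF ⟂ AB ⇒ 9x+19y-240=0]]
2. F_y = 1380/221  [[A, B, F are collinear ⇒ -19x+9y+200=0] ∩ [PF ⟂ AB ⇒ 9x+19y-240=0]]
   so F = (2980/221, 1380/221)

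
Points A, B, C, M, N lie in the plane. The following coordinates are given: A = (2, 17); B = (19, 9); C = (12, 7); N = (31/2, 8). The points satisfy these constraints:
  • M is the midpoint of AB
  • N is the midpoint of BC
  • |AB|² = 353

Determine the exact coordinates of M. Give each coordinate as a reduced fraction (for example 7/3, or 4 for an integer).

M = (21/2, 13)

1. M_x = 21/2  [2·M = A+B = (2, 17)+(19, 9)]
2. M_y = 13  [2·M = A+B = (2, 17)+(19, 9)]
   so M = (21/2, 13)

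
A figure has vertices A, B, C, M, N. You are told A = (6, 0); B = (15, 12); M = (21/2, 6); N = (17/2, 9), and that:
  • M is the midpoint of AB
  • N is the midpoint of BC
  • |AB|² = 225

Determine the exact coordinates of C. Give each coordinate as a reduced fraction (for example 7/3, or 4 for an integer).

C = (2, 6)

1. C_x = 2  [C = 2·N−B = 2·(17/2, 9)−(15, 12)]
2. C_y = 6  [C = 2·N−B = 2·(17/2, 9)−(15, 12)]
   so C = (2, 6)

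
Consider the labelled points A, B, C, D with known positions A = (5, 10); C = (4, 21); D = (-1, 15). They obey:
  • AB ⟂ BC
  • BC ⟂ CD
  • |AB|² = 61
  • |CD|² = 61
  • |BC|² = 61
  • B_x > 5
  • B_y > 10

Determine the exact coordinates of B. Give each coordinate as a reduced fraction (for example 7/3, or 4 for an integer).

B = (10, 16)

1. B_x = 10  [[BC ⟂ CD ⇒ 5x+6y-146=0] ∩ [|B−(5, 10)|²=61]]
2. B_y = 16  [[BC ⟂ CD ⇒ 5x+6y-146=0] ∩ [|B−(5, 10)|²=61]]
   so B = (10, 16)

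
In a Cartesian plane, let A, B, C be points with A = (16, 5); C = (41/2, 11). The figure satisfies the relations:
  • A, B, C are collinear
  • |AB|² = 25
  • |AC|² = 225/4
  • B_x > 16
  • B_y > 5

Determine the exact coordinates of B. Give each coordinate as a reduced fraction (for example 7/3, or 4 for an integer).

1. B_x = 19  [[A, B, C are collinear ⇒ 6x-9/2y-147/2=0] ∩ [|B−(16, 5)|²=25]]
2. B_y = 9  [[A, B, C are collinear ⇒ 6x-9/2y-147/2=0] ∩ [|B−(16, 5)|²=25]]
   so B = (19, 9)

B = (19, 9)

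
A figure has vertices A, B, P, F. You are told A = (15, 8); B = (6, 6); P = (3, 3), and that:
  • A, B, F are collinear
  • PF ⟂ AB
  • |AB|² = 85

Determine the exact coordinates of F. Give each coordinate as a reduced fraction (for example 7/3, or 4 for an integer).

1. F_x = 213/85  [[A, B, F are collinear ⇒ 2x-9y+42=0] ∩ [PF ⟂ AB ⇒ -9x-2y+33=0]]
2. F_y = 444/85  [[A, B, F are collinear ⇒ 2x-9y+42=0] ∩ [PF ⟂ AB ⇒ -9x-2y+33=0]]
   so F = (213/85, 444/85)

F = (213/85, 444/85)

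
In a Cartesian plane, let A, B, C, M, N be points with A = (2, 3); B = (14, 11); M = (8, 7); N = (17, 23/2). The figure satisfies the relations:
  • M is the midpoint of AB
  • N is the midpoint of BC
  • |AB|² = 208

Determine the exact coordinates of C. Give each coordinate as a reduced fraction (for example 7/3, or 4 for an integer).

1. C_x = 20  [C = 2·N−B = 2·(17, 23/2)−(14, 11)]
2. C_y = 12  [C = 2·N−B = 2·(17, 23/2)−(14, 11)]
   so C = (20, 12)

C = (20, 12)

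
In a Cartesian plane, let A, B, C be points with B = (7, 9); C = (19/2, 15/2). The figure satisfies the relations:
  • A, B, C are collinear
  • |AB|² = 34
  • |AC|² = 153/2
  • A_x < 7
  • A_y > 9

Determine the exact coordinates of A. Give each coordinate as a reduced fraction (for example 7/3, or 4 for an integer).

1. A_x = 2  [[A, B, C are collinear ⇒ 3/2x+5/2y-33=0] ∩ [|A−(7, 9)|²=34]]
2. A_y = 12  [[A, B, C are collinear ⇒ 3/2x+5/2y-33=0] ∩ [|A−(7, 9)|²=34]]
   so A = (2, 12)

A = (2, 12)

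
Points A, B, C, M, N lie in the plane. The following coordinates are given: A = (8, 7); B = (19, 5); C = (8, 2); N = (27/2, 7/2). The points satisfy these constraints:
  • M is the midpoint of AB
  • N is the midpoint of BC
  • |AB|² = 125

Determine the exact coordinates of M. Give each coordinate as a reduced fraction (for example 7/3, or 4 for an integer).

M = (27/2, 6)

1. M_x = 27/2  [2·M = A+B = (8, 7)+(19, 5)]
2. M_y = 6  [2·M = A+B = (8, 7)+(19, 5)]
   so M = (27/2, 6)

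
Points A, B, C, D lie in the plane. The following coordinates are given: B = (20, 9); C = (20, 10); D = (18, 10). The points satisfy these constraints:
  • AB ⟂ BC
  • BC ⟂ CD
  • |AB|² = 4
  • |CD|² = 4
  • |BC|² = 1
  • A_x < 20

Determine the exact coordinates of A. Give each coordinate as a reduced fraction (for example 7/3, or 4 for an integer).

1. A_x = 18  [[AB ⟂ BC ⇒ -1y+9=0] ∩ [|A−(20, 9)|²=4]]
2. A_y = 9  [[AB ⟂ BC ⇒ -1y+9=0] ∩ [|A−(20, 9)|²=4]]
   so A = (18, 9)

A = (18, 9)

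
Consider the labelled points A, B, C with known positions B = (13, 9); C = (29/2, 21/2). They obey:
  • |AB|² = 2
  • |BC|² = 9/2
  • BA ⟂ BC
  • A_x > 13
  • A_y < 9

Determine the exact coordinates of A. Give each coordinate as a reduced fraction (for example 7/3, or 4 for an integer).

1. A_x = 14  [[BA ⟂ BC ⇒ 3/2x+3/2y-33=0] ∩ [|A−(13, 9)|²=2]]
2. A_y = 8  [[BA ⟂ BC ⇒ 3/2x+3/2y-33=0] ∩ [|A−(13, 9)|²=2]]
   so A = (14, 8)

A = (14, 8)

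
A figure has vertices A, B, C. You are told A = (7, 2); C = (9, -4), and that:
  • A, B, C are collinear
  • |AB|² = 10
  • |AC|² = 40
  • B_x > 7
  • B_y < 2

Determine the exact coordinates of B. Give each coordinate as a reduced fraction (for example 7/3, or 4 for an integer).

B = (8, -1)

1. B_x = 8  [[A, B, C are collinear ⇒ -6x-2y+46=0] ∩ [|B−(7, 2)|²=10]]
2. B_y = -1  [[A, B, C are collinear ⇒ -6x-2y+46=0] ∩ [|B−(7, 2)|²=10]]
   so B = (8, -1)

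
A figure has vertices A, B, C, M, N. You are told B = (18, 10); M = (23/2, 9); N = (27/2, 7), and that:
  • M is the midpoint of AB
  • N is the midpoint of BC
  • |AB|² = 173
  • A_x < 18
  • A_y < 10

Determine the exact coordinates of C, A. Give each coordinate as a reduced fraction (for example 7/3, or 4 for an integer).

1. A_x = 5  [A = 2·M−B = 2·(23/2, 9)−(18, 10)]
2. A_y = 8  [A = 2·M−B = 2·(23/2, 9)−(18, 10)]
   so A = (5, 8)
3. C_x = 9  [C = 2·N−B = 2·(27/2, 7)−(18, 10)]
4. C_y = 4  [C = 2·N−B = 2·(27/2, 7)−(18, 10)]
   so C = (9, 4)

C = (9, 4)
A = (5, 8)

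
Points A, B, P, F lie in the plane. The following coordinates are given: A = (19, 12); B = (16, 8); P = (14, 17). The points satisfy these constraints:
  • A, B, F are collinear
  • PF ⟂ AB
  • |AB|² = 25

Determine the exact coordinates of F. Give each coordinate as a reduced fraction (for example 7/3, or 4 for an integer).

1. F_x = 98/5  [[A, B, F are collinear ⇒ 4x-3y-40=0] ∩ [PF ⟂ AB ⇒ -3x-4y+110=0]]
2. F_y = 64/5  [[A, B, F are collinear ⇒ 4x-3y-40=0] ∩ [PF ⟂ AB ⇒ -3x-4y+110=0]]
   so F = (98/5, 64/5)

F = (98/5, 64/5)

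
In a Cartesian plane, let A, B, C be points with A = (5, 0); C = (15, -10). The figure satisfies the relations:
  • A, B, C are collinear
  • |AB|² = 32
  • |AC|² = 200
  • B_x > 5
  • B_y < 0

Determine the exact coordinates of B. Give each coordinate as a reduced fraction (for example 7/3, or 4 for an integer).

B = (9, -4)

1. B_x = 9  [[A, B, C are collinear ⇒ -10x-10y+50=0] ∩ [|B−(5, 0)|²=32]]
2. B_y = -4  [[A, B, C are collinear ⇒ -10x-10y+50=0] ∩ [|B−(5, 0)|²=32]]
   so B = (9, -4)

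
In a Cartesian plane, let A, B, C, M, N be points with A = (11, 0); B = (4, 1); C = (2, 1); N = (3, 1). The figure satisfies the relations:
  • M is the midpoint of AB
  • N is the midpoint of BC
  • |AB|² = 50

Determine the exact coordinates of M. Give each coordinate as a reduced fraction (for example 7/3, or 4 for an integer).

M = (15/2, 1/2)

1. M_x = 15/2  [2·M = A+B = (11, 0)+(4, 1)]
2. M_y = 1/2  [2·M = A+B = (11, 0)+(4, 1)]
   so M = (15/2, 1/2)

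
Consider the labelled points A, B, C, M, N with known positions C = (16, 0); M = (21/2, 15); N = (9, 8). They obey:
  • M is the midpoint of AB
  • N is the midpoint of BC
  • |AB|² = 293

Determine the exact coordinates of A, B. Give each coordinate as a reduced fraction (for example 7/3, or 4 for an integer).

1. B_x = 2  [B = 2·N−C = 2·(9, 8)−(16, 0)]
2. B_y = 16  [B = 2·N−C = 2·(9, 8)−(16, 0)]
   so B = (2, 16)
3. A_x = 19  [A = 2·M−B = 2·(21/2, 15)−(2, 16)]
4. A_y = 14  [A = 2·M−B = 2·(21/2, 15)−(2, 16)]
   so A = (19, 14)

A = (19, 14)
B = (2, 16)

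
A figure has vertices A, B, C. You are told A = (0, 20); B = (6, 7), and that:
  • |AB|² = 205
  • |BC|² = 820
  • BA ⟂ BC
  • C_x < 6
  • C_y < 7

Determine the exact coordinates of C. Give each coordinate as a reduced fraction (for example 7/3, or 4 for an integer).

C = (-20, -5)

1. C_x = -20  [[BA ⟂ BC ⇒ -6x+13y-55=0] ∩ [|C−(6, 7)|²=820]]
2. C_y = -5  [[BA ⟂ BC ⇒ -6x+13y-55=0] ∩ [|C−(6, 7)|²=820]]
   so C = (-20, -5)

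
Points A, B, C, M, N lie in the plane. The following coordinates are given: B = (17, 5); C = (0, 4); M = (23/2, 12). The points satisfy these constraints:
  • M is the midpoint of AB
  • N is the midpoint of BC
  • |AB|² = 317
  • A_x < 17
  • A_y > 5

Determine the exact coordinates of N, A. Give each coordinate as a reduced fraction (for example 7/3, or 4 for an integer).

N = (17/2, 9/2)
A = (6, 19)

1. A_x = 6  [A = 2·M−B = 2·(23/2, 12)−(17, 5)]
2. A_y = 19  [A = 2·M−B = 2·(23/2, 12)−(17, 5)]
   so A = (6, 19)
3. N_x = 17/2  [2·N = B+C = (17, 5)+(0, 4)]
4. N_y = 9/2  [2·N = B+C = (17, 5)+(0, 4)]
   so N = (17/2, 9/2)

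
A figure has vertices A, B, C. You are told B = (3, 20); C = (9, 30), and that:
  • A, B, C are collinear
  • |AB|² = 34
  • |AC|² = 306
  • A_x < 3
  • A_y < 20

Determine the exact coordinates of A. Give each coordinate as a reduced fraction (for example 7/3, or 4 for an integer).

1. A_x = 0  [[A, B, C are collinear ⇒ -10x+6y-90=0] ∩ [|A−(3, 20)|²=34]]
2. A_y = 15  [[A, B, C are collinear ⇒ -10x+6y-90=0] ∩ [|A−(3, 20)|²=34]]
   so A = (0, 15)

A = (0, 15)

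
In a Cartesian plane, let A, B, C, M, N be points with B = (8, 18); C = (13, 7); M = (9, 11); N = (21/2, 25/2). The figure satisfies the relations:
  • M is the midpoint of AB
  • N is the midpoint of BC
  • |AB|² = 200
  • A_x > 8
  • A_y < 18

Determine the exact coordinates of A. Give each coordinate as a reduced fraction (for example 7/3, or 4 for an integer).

A = (10, 4)

1. A_x = 10  [A = 2·M−B = 2·(9, 11)−(8, 18)]
2. A_y = 4  [A = 2·M−B = 2·(9, 11)−(8, 18)]
   so A = (10, 4)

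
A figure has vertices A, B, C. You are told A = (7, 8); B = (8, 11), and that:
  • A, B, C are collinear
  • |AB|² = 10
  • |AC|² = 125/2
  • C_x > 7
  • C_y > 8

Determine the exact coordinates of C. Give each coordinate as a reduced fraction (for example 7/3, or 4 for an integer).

C = (19/2, 31/2)

1. C_x = 19/2  [[A, B, C are collinear ⇒ -3x+1y+13=0] ∩ [|C−(7, 8)|²=125/2]]
2. C_y = 31/2  [[A, B, C are collinear ⇒ -3x+1y+13=0] ∩ [|C−(7, 8)|²=125/2]]
   so C = (19/2, 31/2)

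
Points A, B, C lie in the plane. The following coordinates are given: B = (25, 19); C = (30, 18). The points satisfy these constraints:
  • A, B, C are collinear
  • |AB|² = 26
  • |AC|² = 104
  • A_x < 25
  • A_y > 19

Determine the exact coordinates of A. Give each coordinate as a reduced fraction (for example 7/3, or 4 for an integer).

A = (20, 20)

1. A_x = 20  [[A, B, C are collinear ⇒ 1x+5y-120=0] ∩ [|A−(25, 19)|²=26]]
2. A_y = 20  [[A, B, C are collinear ⇒ 1x+5y-120=0] ∩ [|A−(25, 19)|²=26]]
   so A = (20, 20)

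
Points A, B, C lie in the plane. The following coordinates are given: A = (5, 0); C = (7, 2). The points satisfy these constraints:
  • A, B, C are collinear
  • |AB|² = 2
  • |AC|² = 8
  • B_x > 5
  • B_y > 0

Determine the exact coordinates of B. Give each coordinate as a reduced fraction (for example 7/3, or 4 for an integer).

1. B_x = 6  [[A, B, C are collinear ⇒ 2x-2y-10=0] ∩ [|B−(5, 0)|²=2]]
2. B_y = 1  [[A, B, C are collinear ⇒ 2x-2y-10=0] ∩ [|B−(5, 0)|²=2]]
   so B = (6, 1)

B = (6, 1)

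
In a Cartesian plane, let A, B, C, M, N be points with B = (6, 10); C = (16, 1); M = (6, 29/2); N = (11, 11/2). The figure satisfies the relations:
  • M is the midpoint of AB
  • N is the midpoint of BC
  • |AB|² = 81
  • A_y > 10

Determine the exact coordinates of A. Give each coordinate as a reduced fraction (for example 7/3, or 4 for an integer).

A = (6, 19)

1. A_x = 6  [A = 2·M−B = 2·(6, 29/2)−(6, 10)]
2. A_y = 19  [A = 2·M−B = 2·(6, 29/2)−(6, 10)]
   so A = (6, 19)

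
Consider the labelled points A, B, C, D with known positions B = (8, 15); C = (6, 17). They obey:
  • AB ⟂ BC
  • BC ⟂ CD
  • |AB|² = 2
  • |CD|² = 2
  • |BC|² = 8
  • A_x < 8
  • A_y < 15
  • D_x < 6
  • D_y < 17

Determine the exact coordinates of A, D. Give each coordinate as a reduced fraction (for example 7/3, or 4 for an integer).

1. A_x = 7  [[AB ⟂ BC ⇒ 2x-2y+14=0] ∩ [|A−(8, 15)|²=2]]
2. A_y = 14  [[AB ⟂ BC ⇒ 2x-2y+14=0] ∩ [|A−(8, 15)|²=2]]
   so A = (7, 14)
3. D_x = 5  [[BC ⟂ CD ⇒ -2x+2y-22=0] ∩ [|D−(6, 17)|²=2]]
4. D_y = 16  [[BC ⟂ CD ⇒ -2x+2y-22=0] ∩ [|D−(6, 17)|²=2]]
   so D = (5, 16)

A = (7, 14)
D = (5, 16)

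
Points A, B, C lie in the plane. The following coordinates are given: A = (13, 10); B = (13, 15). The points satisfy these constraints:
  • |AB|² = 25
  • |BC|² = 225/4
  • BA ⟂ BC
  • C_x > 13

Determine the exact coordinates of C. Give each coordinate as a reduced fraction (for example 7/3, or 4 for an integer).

1. C_x = 41/2  [[BA ⟂ BC ⇒ -5y+75=0] ∩ [|C−(13, 15)|²=225/4]]
2. C_y = 15  [[BA ⟂ BC ⇒ -5y+75=0] ∩ [|C−(13, 15)|²=225/4]]
   so C = (41/2, 15)

C = (41/2, 15)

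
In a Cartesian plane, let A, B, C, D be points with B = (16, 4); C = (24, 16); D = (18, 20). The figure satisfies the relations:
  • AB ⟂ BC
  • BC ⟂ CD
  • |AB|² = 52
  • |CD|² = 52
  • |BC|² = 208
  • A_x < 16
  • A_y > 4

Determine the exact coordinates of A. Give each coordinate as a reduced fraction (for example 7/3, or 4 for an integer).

1. A_x = 10  [[AB ⟂ BC ⇒ -8x-12y+176=0] ∩ [|A−(16, 4)|²=52]]
2. A_y = 8  [[AB ⟂ BC ⇒ -8x-12y+176=0] ∩ [|A−(16, 4)|²=52]]
   so A = (10, 8)

A = (10, 8)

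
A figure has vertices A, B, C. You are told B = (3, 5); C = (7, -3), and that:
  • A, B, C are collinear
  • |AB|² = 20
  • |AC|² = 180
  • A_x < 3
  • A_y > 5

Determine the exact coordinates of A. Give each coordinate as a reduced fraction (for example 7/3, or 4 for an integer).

A = (1, 9)

1. A_x = 1  [[A, B, C are collinear ⇒ 8x+4y-44=0] ∩ [|A−(3, 5)|²=20]]
2. A_y = 9  [[A, B, C are collinear ⇒ 8x+4y-44=0] ∩ [|A−(3, 5)|²=20]]
   so A = (1, 9)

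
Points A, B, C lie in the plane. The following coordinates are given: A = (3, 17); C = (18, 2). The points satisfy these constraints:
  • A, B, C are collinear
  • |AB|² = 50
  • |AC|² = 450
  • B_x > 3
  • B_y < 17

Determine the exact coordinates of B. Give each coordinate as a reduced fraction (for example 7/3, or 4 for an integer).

B = (8, 12)

1. B_x = 8  [[A, B, C are collinear ⇒ -15x-15y+300=0] ∩ [|B−(3, 17)|²=50]]
2. B_y = 12  [[A, B, C are collinear ⇒ -15x-15y+300=0] ∩ [|B−(3, 17)|²=50]]
   so B = (8, 12)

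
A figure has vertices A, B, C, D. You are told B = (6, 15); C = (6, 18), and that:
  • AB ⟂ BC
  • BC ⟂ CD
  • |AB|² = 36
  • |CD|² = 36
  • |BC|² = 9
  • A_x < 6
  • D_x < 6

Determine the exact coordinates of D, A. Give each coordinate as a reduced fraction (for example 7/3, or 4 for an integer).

D = (0, 18)
A = (0, 15)

1. D_x = 0  [[BC ⟂ CD ⇒ 3y-54=0] ∩ [|D−(6, 18)|²=36]]
2. D_y = 18  [[BC ⟂ CD ⇒ 3y-54=0] ∩ [|D−(6, 18)|²=36]]
   so D = (0, 18)
3. A_x = 0  [[AB ⟂ BC ⇒ -3y+45=0] ∩ [|A−(6, 15)|²=36]]
4. A_y = 15  [[AB ⟂ BC ⇒ -3y+45=0] ∩ [|A−(6, 15)|²=36]]
   so A = (0, 15)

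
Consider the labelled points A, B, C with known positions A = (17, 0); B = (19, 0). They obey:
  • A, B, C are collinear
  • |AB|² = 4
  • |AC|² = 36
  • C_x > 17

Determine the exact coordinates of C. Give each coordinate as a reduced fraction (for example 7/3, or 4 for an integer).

1. C_x = 23  [[A, B, C are collinear ⇒ 2y=0] ∩ [|C−(17, 0)|²=36]]
2. C_y = 0  [[A, B, C are collinear ⇒ 2y=0] ∩ [|C−(17, 0)|²=36]]
   so C = (23, 0)

C = (23, 0)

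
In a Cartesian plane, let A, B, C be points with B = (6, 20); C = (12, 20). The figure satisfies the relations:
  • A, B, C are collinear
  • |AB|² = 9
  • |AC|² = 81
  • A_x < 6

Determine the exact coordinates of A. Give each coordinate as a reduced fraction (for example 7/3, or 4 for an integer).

1. A_x = 3  [[A, B, C are collinear ⇒ 6y-120=0] ∩ [|A−(6, 20)|²=9]]
2. A_y = 20  [[A, B, C are collinear ⇒ 6y-120=0] ∩ [|A−(6, 20)|²=9]]
   so A = (3, 20)

A = (3, 20)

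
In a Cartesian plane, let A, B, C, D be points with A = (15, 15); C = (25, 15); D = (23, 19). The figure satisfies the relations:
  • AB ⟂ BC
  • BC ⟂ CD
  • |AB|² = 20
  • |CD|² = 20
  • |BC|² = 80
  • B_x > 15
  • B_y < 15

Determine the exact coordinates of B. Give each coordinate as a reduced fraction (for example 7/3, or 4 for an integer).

B = (17, 11)

1. B_x = 17  [[BC ⟂ CD ⇒ 2x-4y+10=0] ∩ [|B−(15, 15)|²=20]]
2. B_y = 11  [[BC ⟂ CD ⇒ 2x-4y+10=0] ∩ [|B−(15, 15)|²=20]]
   so B = (17, 11)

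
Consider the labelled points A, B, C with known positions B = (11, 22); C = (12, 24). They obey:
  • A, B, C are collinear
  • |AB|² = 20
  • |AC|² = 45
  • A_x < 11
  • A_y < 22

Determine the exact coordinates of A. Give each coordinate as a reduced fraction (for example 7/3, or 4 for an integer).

1. A_x = 9  [[A, B, C are collinear ⇒ -2x+1y=0] ∩ [|A−(11, 22)|²=20]]
2. A_y = 18  [[A, B, C are collinear ⇒ -2x+1y=0] ∩ [|A−(11, 22)|²=20]]
   so A = (9, 18)

A = (9, 18)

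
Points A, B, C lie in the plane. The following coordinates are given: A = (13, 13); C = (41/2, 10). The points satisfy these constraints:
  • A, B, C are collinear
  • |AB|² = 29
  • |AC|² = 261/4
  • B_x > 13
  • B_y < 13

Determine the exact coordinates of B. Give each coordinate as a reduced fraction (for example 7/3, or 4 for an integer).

B = (18, 11)

1. B_x = 18  [[A, B, C are collinear ⇒ -3x-15/2y+273/2=0] ∩ [|B−(13, 13)|²=29]]
2. B_y = 11  [[A, B, C are collinear ⇒ -3x-15/2y+273/2=0] ∩ [|B−(13, 13)|²=29]]
   so B = (18, 11)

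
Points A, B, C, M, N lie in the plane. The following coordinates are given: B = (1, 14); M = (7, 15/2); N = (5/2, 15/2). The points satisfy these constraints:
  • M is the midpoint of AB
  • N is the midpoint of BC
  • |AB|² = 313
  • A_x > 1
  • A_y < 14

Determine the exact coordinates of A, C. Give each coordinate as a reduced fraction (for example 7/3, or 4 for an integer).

1. A_x = 13  [A = 2·M−B = 2·(7, 15/2)−(1, 14)]
2. A_y = 1  [A = 2·M−B = 2·(7, 15/2)−(1, 14)]
   so A = (13, 1)
3. C_x = 4  [C = 2·N−B = 2·(5/2, 15/2)−(1, 14)]
4. C_y = 1  [C = 2·N−B = 2·(5/2, 15/2)−(1, 14)]
   so C = (4, 1)

A = (13, 1)
C = (4, 1)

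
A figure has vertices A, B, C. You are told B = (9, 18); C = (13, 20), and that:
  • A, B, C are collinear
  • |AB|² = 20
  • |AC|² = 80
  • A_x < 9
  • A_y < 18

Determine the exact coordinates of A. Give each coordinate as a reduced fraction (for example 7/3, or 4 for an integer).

1. A_x = 5  [[A, B, C are collinear ⇒ -2x+4y-54=0] ∩ [|A−(9, 18)|²=20]]
2. A_y = 16  [[A, B, C are collinear ⇒ -2x+4y-54=0] ∩ [|A−(9, 18)|²=20]]
   so A = (5, 16)

A = (5, 16)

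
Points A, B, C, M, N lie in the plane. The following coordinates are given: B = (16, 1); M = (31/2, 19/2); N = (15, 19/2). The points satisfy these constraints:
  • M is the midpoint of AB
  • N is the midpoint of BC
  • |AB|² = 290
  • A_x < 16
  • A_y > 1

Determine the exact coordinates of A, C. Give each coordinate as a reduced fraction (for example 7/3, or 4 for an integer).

A = (15, 18)
C = (14, 18)

1. A_x = 15  [A = 2·M−B = 2·(31/2, 19/2)−(16, 1)]
2. A_y = 18  [A = 2·M−B = 2·(31/2, 19/2)−(16, 1)]
   so A = (15, 18)
3. C_x = 14  [C = 2·N−B = 2·(15, 19/2)−(16, 1)]
4. C_y = 18  [C = 2·N−B = 2·(15, 19/2)−(16, 1)]
   so C = (14, 18)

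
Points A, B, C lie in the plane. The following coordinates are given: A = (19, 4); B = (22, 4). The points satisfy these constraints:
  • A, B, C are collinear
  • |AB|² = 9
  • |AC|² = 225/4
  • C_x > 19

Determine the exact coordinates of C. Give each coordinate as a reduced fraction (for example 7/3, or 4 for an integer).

1. C_x = 53/2  [[A, B, C are collinear ⇒ 3y-12=0] ∩ [|C−(19, 4)|²=225/4]]
2. C_y = 4  [[A, B, C are collinear ⇒ 3y-12=0] ∩ [|C−(19, 4)|²=225/4]]
   so C = (53/2, 4)

C = (53/2, 4)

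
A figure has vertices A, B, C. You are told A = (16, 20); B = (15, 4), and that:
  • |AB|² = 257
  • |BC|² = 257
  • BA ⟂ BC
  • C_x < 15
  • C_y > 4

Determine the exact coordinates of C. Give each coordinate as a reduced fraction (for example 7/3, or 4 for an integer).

C = (-1, 5)

1. C_x = -1  [[BA ⟂ BC ⇒ 1x+16y-79=0] ∩ [|C−(15, 4)|²=257]]
2. C_y = 5  [[BA ⟂ BC ⇒ 1x+16y-79=0] ∩ [|C−(15, 4)|²=257]]
   so C = (-1, 5)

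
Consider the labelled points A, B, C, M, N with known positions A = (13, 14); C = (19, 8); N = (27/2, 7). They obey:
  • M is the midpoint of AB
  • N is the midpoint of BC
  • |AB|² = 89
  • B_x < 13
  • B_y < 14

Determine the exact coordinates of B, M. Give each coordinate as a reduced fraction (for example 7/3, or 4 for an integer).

B = (8, 6)
M = (21/2, 10)

1. B_x = 8  [B = 2·N−C = 2·(27/2, 7)−(19, 8)]
2. B_y = 6  [B = 2·N−C = 2·(27/2, 7)−(19, 8)]
   so B = (8, 6)
3. M_x = 21/2  [2·M = A+B = (13, 14)+(8, 6)]
4. M_y = 10  [2·M = A+B = (13, 14)+(8, 6)]
   so M = (21/2, 10)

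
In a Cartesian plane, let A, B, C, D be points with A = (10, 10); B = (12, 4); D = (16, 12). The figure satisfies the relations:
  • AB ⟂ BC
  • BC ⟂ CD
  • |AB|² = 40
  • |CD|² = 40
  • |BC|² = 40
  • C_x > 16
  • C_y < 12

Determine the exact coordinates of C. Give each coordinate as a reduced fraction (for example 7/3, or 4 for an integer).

C = (18, 6)

1. C_x = 18  [[AB ⟂ BC ⇒ 2x-6y=0] ∩ [|C−(16, 12)|²=40]]
2. C_y = 6  [[AB ⟂ BC ⇒ 2x-6y=0] ∩ [|C−(16, 12)|²=40]]
   so C = (18, 6)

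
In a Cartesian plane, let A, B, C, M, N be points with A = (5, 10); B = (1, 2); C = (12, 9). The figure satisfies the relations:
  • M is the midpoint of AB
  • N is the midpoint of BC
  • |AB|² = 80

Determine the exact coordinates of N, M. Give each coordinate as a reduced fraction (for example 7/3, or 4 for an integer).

N = (13/2, 11/2)
M = (3, 6)

1. M_x = 3  [2·M = A+B = (5, 10)+(1, 2)]
2. M_y = 6  [2·M = A+B = (5, 10)+(1, 2)]
   so M = (3, 6)
3. N_x = 13/2  [2·N = B+C = (1, 2)+(12, 9)]
4. N_y = 11/2  [2·N = B+C = (1, 2)+(12, 9)]
   so N = (13/2, 11/2)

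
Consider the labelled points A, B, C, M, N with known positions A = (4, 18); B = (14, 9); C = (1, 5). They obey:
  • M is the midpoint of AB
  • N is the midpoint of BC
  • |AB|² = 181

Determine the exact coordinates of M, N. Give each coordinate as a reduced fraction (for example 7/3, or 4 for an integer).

M = (9, 27/2)
N = (15/2, 7)

1. M_x = 9  [2·M = A+B = (4, 18)+(14, 9)]
2. M_y = 27/2  [2·M = A+B = (4, 18)+(14, 9)]
   so M = (9, 27/2)
3. N_x = 15/2  [2·N = B+C = (14, 9)+(1, 5)]
4. N_y = 7  [2·N = B+C = (14, 9)+(1, 5)]
   so N = (15/2, 7)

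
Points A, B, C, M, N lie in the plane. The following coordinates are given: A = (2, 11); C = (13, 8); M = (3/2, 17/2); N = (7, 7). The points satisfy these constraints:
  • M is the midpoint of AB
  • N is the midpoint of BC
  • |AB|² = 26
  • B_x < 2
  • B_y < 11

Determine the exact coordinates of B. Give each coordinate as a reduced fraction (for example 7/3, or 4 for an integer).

1. B_x = 1  [B = 2·M−A = 2·(3/2, 17/2)−(2, 11)]
2. B_y = 6  [B = 2·M−A = 2·(3/2, 17/2)−(2, 11)]
   so B = (1, 6)

B = (1, 6)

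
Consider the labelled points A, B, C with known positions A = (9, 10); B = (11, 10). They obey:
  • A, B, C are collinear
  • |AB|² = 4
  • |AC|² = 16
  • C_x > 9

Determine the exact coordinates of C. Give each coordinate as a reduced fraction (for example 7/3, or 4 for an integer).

C = (13, 10)

1. C_x = 13  [[A, B, C are collinear ⇒ 2y-20=0] ∩ [|C−(9, 10)|²=16]]
2. C_y = 10  [[A, B, C are collinear ⇒ 2y-20=0] ∩ [|C−(9, 10)|²=16]]
   so C = (13, 10)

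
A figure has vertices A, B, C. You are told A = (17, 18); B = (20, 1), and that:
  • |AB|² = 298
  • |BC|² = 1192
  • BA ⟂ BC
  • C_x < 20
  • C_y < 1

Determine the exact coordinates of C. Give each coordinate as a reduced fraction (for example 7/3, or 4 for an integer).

C = (-14, -5)

1. C_x = -14  [[BA ⟂ BC ⇒ -3x+17y+43=0] ∩ [|C−(20, 1)|²=1192]]
2. C_y = -5  [[BA ⟂ BC ⇒ -3x+17y+43=0] ∩ [|C−(20, 1)|²=1192]]
   so C = (-14, -5)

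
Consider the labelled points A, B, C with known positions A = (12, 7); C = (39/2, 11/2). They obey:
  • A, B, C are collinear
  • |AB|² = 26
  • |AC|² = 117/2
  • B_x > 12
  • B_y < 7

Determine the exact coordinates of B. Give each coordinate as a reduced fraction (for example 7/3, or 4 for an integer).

1. B_x = 17  [[A, B, C are collinear ⇒ -3/2x-15/2y+141/2=0] ∩ [|B−(12, 7)|²=26]]
2. B_y = 6  [[A, B, C are collinear ⇒ -3/2x-15/2y+141/2=0] ∩ [|B−(12, 7)|²=26]]
   so B = (17, 6)

B = (17, 6)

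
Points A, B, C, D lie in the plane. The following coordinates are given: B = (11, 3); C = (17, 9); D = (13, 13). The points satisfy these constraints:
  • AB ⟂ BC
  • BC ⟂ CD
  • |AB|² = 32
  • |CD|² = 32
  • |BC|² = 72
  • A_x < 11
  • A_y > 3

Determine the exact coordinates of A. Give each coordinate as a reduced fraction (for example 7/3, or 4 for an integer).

A = (7, 7)

1. A_x = 7  [[AB ⟂ BC ⇒ -6x-6y+84=0] ∩ [|A−(11, 3)|²=32]]
2. A_y = 7  [[AB ⟂ BC ⇒ -6x-6y+84=0] ∩ [|A−(11, 3)|²=32]]
   so A = (7, 7)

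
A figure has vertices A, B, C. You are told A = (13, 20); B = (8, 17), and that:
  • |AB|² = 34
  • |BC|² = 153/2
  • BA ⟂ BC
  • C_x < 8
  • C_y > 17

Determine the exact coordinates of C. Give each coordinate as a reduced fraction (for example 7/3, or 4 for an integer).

C = (7/2, 49/2)

1. C_x = 7/2  [[BA ⟂ BC ⇒ 5x+3y-91=0] ∩ [|C−(8, 17)|²=153/2]]
2. C_y = 49/2  [[BA ⟂ BC ⇒ 5x+3y-91=0] ∩ [|C−(8, 17)|²=153/2]]
   so C = (7/2, 49/2)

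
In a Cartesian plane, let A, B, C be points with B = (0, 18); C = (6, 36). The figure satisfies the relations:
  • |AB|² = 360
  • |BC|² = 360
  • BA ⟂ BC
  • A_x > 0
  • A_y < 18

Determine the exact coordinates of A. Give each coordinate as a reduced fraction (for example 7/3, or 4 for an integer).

A = (18, 12)

1. A_x = 18  [[BA ⟂ BC ⇒ 6x+18y-324=0] ∩ [|A−(0, 18)|²=360]]
2. A_y = 12  [[BA ⟂ BC ⇒ 6x+18y-324=0] ∩ [|A−(0, 18)|²=360]]
   so A = (18, 12)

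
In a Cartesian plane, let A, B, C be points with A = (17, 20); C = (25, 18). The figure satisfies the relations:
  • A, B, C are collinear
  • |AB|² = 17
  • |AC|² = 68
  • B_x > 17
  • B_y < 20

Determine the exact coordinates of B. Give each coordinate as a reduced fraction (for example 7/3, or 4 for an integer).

1. B_x = 21  [[A, B, C are collinear ⇒ -2x-8y+194=0] ∩ [|B−(17, 20)|²=17]]
2. B_y = 19  [[A, B, C are collinear ⇒ -2x-8y+194=0] ∩ [|B−(17, 20)|²=17]]
   so B = (21, 19)

B = (21, 19)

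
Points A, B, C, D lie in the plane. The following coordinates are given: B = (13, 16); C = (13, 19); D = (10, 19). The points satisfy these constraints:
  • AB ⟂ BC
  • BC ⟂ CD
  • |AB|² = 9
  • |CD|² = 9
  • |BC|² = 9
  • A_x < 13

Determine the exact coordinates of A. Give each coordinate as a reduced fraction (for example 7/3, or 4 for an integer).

A = (10, 16)

1. A_x = 10  [[AB ⟂ BC ⇒ -3y+48=0] ∩ [|A−(13, 16)|²=9]]
2. A_y = 16  [[AB ⟂ BC ⇒ -3y+48=0] ∩ [|A−(13, 16)|²=9]]
   so A = (10, 16)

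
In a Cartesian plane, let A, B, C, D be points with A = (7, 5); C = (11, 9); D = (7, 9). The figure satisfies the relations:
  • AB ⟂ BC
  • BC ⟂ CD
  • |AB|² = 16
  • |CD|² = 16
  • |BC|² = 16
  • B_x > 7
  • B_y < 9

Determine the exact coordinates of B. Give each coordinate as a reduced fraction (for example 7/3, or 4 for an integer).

1. B_x = 11  [[BC ⟂ CD ⇒ 4x-44=0] ∩ [|B−(7, 5)|²=16]]
2. B_y = 5  [[BC ⟂ CD ⇒ 4x-44=0] ∩ [|B−(7, 5)|²=16]]
   so B = (11, 5)

B = (11, 5)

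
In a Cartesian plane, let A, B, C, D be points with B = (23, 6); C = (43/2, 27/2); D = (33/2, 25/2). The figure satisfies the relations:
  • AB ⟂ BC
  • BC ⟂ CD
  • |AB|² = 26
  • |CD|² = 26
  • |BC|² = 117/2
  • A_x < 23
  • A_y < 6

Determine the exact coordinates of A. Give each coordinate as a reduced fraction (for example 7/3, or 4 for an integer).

A = (18, 5)

1. A_x = 18  [[AB ⟂ BC ⇒ 3/2x-15/2y+21/2=0] ∩ [|A−(23, 6)|²=26]]
2. A_y = 5  [[AB ⟂ BC ⇒ 3/2x-15/2y+21/2=0] ∩ [|A−(23, 6)|²=26]]
   so A = (18, 5)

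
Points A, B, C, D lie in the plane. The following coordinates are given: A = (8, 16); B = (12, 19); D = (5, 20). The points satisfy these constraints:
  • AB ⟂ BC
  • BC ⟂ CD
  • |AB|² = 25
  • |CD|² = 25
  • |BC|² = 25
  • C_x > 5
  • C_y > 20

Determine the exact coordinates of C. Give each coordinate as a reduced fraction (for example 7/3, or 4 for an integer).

C = (9, 23)

1. C_x = 9  [[AB ⟂ BC ⇒ 4x+3y-105=0] ∩ [|C−(5, 20)|²=25]]
2. C_y = 23  [[AB ⟂ BC ⇒ 4x+3y-105=0] ∩ [|C−(5, 20)|²=25]]
   so C = (9, 23)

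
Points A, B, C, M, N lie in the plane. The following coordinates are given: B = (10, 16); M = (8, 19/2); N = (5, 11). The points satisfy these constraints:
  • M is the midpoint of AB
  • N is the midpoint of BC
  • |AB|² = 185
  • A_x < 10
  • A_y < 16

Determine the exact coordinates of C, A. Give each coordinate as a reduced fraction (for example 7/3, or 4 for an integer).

1. A_x = 6  [A = 2·M−B = 2·(8, 19/2)−(10, 16)]
2. A_y = 3  [A = 2·M−B = 2·(8, 19/2)−(10, 16)]
   so A = (6, 3)
3. C_x = 0  [C = 2·N−B = 2·(5, 11)−(10, 16)]
4. C_y = 6  [C = 2·N−B = 2·(5, 11)−(10, 16)]
   so C = (0, 6)

C = (0, 6)
A = (6, 3)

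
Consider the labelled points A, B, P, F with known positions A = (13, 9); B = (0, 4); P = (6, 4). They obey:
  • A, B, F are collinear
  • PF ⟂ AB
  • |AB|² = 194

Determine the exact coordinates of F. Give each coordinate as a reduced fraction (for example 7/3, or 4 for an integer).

1. F_x = 507/97  [[A, B, F are collinear ⇒ 5x-13y+52=0] ∩ [PF ⟂ AB ⇒ -13x-5y+98=0]]
2. F_y = 583/97  [[A, B, F are collinear ⇒ 5x-13y+52=0] ∩ [PF ⟂ AB ⇒ -13x-5y+98=0]]
   so F = (507/97, 583/97)

F = (507/97, 583/97)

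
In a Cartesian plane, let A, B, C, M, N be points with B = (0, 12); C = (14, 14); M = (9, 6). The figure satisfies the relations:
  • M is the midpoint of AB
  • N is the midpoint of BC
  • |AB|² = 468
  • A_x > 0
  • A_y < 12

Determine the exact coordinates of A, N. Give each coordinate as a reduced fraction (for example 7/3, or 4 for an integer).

A = (18, 0)
N = (7, 13)

1. A_x = 18  [A = 2·M−B = 2·(9, 6)−(0, 12)]
2. A_y = 0  [A = 2·M−B = 2·(9, 6)−(0, 12)]
   so A = (18, 0)
3. N_x = 7  [2·N = B+C = (0, 12)+(14, 14)]
4. N_y = 13  [2·N = B+C = (0, 12)+(14, 14)]
   so N = (7, 13)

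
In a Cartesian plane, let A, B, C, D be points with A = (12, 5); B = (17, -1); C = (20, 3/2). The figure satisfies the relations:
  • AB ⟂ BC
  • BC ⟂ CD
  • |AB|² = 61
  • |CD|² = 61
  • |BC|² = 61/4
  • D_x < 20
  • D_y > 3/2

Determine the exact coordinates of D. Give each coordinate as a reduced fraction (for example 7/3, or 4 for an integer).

D = (15, 15/2)

1. D_x = 15  [[BC ⟂ CD ⇒ 3x+5/2y-255/4=0] ∩ [|D−(20, 3/2)|²=61]]
2. D_y = 15/2  [[BC ⟂ CD ⇒ 3x+5/2y-255/4=0] ∩ [|D−(20, 3/2)|²=61]]
   so D = (15, 15/2)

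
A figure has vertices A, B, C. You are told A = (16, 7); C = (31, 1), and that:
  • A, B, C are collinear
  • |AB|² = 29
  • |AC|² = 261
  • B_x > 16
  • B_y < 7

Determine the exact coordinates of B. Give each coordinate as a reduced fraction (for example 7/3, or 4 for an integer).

1. B_x = 21  [[A, B, C are collinear ⇒ -6x-15y+201=0] ∩ [|B−(16, 7)|²=29]]
2. B_y = 5  [[A, B, C are collinear ⇒ -6x-15y+201=0] ∩ [|B−(16, 7)|²=29]]
   so B = (21, 5)

B = (21, 5)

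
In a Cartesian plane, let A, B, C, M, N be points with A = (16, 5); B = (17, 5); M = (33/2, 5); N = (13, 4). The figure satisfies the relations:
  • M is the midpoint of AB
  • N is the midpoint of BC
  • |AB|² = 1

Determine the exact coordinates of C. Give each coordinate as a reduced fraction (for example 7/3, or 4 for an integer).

1. C_x = 9  [C = 2·N−B = 2·(13, 4)−(17, 5)]
2. C_y = 3  [C = 2·N−B = 2·(13, 4)−(17, 5)]
   so C = (9, 3)

C = (9, 3)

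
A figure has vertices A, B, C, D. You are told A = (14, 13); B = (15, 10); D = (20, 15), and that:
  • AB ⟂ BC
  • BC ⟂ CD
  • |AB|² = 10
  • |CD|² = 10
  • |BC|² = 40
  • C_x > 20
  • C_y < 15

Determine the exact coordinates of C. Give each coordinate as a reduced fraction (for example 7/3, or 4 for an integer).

1. C_x = 21  [[AB ⟂ BC ⇒ 1x-3y+15=0] ∩ [|C−(20, 15)|²=10]]
2. C_y = 12  [[AB ⟂ BC ⇒ 1x-3y+15=0] ∩ [|C−(20, 15)|²=10]]
   so C = (21, 12)

C = (21, 12)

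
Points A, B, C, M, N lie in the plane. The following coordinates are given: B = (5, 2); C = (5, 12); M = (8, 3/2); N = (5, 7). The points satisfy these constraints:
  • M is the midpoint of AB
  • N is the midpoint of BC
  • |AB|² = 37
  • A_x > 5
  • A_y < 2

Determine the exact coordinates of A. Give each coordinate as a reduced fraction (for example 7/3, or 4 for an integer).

A = (11, 1)

1. A_x = 11  [A = 2·M−B = 2·(8, 3/2)−(5, 2)]
2. A_y = 1  [A = 2·M−B = 2·(8, 3/2)−(5, 2)]
   so A = (11, 1)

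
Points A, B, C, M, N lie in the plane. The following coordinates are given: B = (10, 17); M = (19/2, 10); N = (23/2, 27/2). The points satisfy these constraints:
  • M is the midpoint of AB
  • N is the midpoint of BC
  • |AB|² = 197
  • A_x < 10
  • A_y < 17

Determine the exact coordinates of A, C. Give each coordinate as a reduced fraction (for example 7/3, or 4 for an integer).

1. A_x = 9  [A = 2·M−B = 2·(19/2, 10)−(10, 17)]
2. A_y = 3  [A = 2·M−B = 2·(19/2, 10)−(10, 17)]
   so A = (9, 3)
3. C_x = 13  [C = 2·N−B = 2·(23/2, 27/2)−(10, 17)]
4. C_y = 10  [C = 2·N−B = 2·(23/2, 27/2)−(10, 17)]
   so C = (13, 10)

A = (9, 3)
C = (13, 10)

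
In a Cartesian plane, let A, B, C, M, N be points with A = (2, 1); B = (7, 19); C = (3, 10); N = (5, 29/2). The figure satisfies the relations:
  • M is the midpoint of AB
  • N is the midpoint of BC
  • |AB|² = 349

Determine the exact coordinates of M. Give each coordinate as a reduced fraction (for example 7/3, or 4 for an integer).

1. M_x = 9/2  [2·M = A+B = (2, 1)+(7, 19)]
2. M_y = 10  [2·M = A+B = (2, 1)+(7, 19)]
   so M = (9/2, 10)

M = (9/2, 10)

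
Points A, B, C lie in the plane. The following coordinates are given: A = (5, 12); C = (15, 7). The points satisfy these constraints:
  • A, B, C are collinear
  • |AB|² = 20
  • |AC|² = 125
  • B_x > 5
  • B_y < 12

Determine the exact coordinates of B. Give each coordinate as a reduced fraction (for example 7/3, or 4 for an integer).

1. B_x = 9  [[A, B, C are collinear ⇒ -5x-10y+145=0] ∩ [|B−(5, 12)|²=20]]
2. B_y = 10  [[A, B, C are collinear ⇒ -5x-10y+145=0] ∩ [|B−(5, 12)|²=20]]
   so B = (9, 10)

B = (9, 10)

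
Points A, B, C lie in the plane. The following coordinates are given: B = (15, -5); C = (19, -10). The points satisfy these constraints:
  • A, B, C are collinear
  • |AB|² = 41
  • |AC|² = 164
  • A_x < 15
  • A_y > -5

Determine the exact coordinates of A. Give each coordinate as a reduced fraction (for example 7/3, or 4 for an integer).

A = (11, 0)

1. A_x = 11  [[A, B, C are collinear ⇒ 5x+4y-55=0] ∩ [|A−(15, -5)|²=41]]
2. A_y = 0  [[A, B, C are collinear ⇒ 5x+4y-55=0] ∩ [|A−(15, -5)|²=41]]
   so A = (11, 0)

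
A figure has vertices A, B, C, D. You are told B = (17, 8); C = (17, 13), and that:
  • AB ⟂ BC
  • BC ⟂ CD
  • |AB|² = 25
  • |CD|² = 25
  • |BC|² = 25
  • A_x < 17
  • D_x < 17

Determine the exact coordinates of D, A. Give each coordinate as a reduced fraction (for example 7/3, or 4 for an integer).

D = (12, 13)
A = (12, 8)

1. D_x = 12  [[BC ⟂ CD ⇒ 5y-65=0] ∩ [|D−(17, 13)|²=25]]
2. D_y = 13  [[BC ⟂ CD ⇒ 5y-65=0] ∩ [|D−(17, 13)|²=25]]
   so D = (12, 13)
3. A_x = 12  [[AB ⟂ BC ⇒ -5y+40=0] ∩ [|A−(17, 8)|²=25]]
4. A_y = 8  [[AB ⟂ BC ⇒ -5y+40=0] ∩ [|A−(17, 8)|²=25]]
   so A = (12, 8)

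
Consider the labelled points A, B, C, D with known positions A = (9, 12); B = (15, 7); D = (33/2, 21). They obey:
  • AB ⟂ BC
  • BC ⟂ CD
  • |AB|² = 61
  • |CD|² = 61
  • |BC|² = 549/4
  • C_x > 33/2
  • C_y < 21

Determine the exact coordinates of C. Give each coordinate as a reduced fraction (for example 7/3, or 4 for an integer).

1. C_x = 45/2  [[AB ⟂ BC ⇒ 6x-5y-55=0] ∩ [|C−(33/2, 21)|²=61]]
2. C_y = 16  [[AB ⟂ BC ⇒ 6x-5y-55=0] ∩ [|C−(33/2, 21)|²=61]]
   so C = (45/2, 16)

C = (45/2, 16)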